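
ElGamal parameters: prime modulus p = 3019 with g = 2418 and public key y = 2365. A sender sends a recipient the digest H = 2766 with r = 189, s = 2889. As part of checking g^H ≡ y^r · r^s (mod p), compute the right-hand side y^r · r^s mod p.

2689

Squares mod 3019: 2365^1≡2365, 2365^2≡2037, 2365^4≡1263, 2365^8≡1137, 2365^16≡637, 2365^32≡1223, 2365^64≡1324, 2365^128≡1956
189 = 128 + 32 + 16 + 8 + 4 + 1, so 2365^189 ≡ 1956·1223·637·1137·1263·2365 ≡ 1759 (mod 3019)
Squares mod 3019: 189^1≡189, 189^2≡2512, 189^4≡434, 189^8≡1178, 189^16≡1963, 189^32≡1125, 189^64≡664, 189^128≡122, 189^256≡2808, 189^512≡2255, 189^1024≡1029, 189^2048≡2191
2889 = 2048 + 512 + 256 + 64 + 8 + 1, so 189^2889 ≡ 2191·2255·2808·664·1178·189 ≡ 1366 (mod 3019)
y^r · r^s ≡ 1759·1366 = 2402794 ≡ 2689 (mod 3019)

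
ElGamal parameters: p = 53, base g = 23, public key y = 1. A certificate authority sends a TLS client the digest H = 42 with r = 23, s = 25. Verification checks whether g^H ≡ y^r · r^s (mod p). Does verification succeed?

Left side g^H mod p:
Squares mod 53: 23^1≡23, 23^2≡52, 23^4≡1, 23^8≡1, 23^16≡1, 23^32≡1
42 = 32 + 8 + 2, so 23^42 ≡ 1·1·52 ≡ 52 (mod 53)
Right side y^r · r^s mod p:
Squares mod 53: 1^1≡1, 1^2≡1, 1^4≡1, 1^8≡1, 1^16≡1
23 = 16 + 4 + 2 + 1, so 1^23 ≡ 1·1·1·1 ≡ 1 (mod 53)
Squares mod 53: 23^1≡23, 23^2≡52, 23^4≡1, 23^8≡1, 23^16≡1
25 = 16 + 8 + 1, so 23^25 ≡ 1·1·23 ≡ 23 (mod 53)
1·23 = 23 ≡ 23 (mod 53)
52 ≠ 23, so verification fails.

fails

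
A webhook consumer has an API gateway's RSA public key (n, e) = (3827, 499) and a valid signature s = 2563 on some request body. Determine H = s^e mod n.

72

s^499 mod 3827 = 72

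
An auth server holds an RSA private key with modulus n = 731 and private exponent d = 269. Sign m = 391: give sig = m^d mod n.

408

Squares mod 731: m^1≡391, m^2≡102, m^4≡170, m^8≡391, m^16≡102, m^32≡170, m^64≡391, m^128≡102, m^256≡170
269 = 256 + 8 + 4 + 1, so m^269 ≡ 170·391·170·391 ≡ 408 (mod 731)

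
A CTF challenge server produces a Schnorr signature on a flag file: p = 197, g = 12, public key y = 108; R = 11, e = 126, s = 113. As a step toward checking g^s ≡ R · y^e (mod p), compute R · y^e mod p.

108^2 = 11664 ≡ 41
108^4 ≡ 41^2 = 1681 ≡ 105
108^8 ≡ 105^2 = 11025 ≡ 190
108^16 ≡ 190^2 = 36100 ≡ 49
108^32 ≡ 49^2 = 2401 ≡ 37
108^64 ≡ 37^2 = 1369 ≡ 187
126 = 64 + 32 + 16 + 8 + 4 + 2, so 108^126 ≡ 187·37·49·190·105·41 ≡ 161 (mod 197)
R · y^e ≡ 11·161 = 1771 ≡ 195 (mod 197)

195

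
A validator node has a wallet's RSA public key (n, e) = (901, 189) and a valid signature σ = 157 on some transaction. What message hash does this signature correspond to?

σ^2 ≡ 157^2 = 24649 ≡ 322
σ^4 ≡ 322^2 = 103684 ≡ 69
σ^8 ≡ 69^2 = 4761 ≡ 256
σ^16 ≡ 256^2 = 65536 ≡ 664
σ^32 ≡ 664^2 = 440896 ≡ 307
σ^64 ≡ 307^2 = 94249 ≡ 545
σ^128 ≡ 545^2 = 297025 ≡ 596
189 = 128 + 32 + 16 + 8 + 4 + 1, so σ^189 ≡ 596·307·664·256·69·157 ≡ 446 (mod 901)

446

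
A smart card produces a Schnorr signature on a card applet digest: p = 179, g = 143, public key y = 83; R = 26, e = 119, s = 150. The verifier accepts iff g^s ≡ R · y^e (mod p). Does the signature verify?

g^s mod p:
143^2 = 20449 ≡ 43
143^4 ≡ 43^2 = 1849 ≡ 59
143^8 ≡ 59^2 = 3481 ≡ 80
143^16 ≡ 80^2 = 6400 ≡ 135
143^32 ≡ 135^2 = 18225 ≡ 146
143^64 ≡ 146^2 = 21316 ≡ 15
143^128 ≡ 15^2 = 225 ≡ 46
150 = 128 + 16 + 4 + 2, so 143^150 ≡ 46·135·59·43 ≡ 85 (mod 179)
R · y^e mod p:
83^2 = 6889 ≡ 87
83^4 ≡ 87^2 = 7569 ≡ 51
83^8 ≡ 51^2 = 2601 ≡ 95
83^16 ≡ 95^2 = 9025 ≡ 75
83^32 ≡ 75^2 = 5625 ≡ 76
83^64 ≡ 76^2 = 5776 ≡ 48
119 = 64 + 32 + 16 + 4 + 2 + 1, so 83^119 ≡ 48·76·75·51·87·83 ≡ 77 (mod 179)
26·77 = 2002 ≡ 33 (mod 179)
85 ≠ 33; the check fails.

does not verify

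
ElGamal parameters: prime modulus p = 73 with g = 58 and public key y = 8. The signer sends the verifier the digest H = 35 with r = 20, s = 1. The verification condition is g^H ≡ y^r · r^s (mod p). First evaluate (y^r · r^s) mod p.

Squares mod 73: 8^1≡8, 8^2≡64, 8^4≡8, 8^8≡64, 8^16≡8
20 = 16 + 4, so 8^20 ≡ 8·8 ≡ 64 (mod 73)
20^1 mod 73 = 20
y^r · r^s ≡ 64·20 = 1280 ≡ 39 (mod 73)

39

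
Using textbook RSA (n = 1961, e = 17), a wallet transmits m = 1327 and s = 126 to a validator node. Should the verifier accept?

accept

s^17 mod 1961 = 1327
1327 = m, so the signature checks out.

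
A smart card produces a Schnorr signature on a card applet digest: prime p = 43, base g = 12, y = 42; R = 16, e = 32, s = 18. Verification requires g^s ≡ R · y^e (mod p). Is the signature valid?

g^s mod p:
12^2 = 144 ≡ 15
12^4 ≡ 15^2 = 225 ≡ 10
12^8 ≡ 10^2 = 100 ≡ 14
12^16 ≡ 14^2 = 196 ≡ 24
18 = 16 + 2, so 12^18 ≡ 24·15 ≡ 16 (mod 43)
R · y^e mod p:
42^2 = 1764 ≡ 1
42^4 ≡ 1^2 = 1
42^8 ≡ 1^2 = 1
42^16 ≡ 1^2 = 1
42^32 ≡ 1^2 = 1
16·1 = 16 ≡ 16 (mod 43)
16 ≡ 16 (mod 43); signature holds.

valid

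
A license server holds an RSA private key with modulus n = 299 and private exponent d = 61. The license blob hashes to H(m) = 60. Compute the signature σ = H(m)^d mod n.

112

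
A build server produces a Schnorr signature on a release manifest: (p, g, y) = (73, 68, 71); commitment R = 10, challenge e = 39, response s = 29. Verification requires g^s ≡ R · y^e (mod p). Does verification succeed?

g^s mod p:
Squares mod 73: 68^1≡68, 68^2≡25, 68^4≡41, 68^8≡2, 68^16≡4
29 = 16 + 8 + 4 + 1, so 68^29 ≡ 4·2·41·68 ≡ 39 (mod 73)
R · y^e mod p:
Squares mod 73: 71^1≡71, 71^2≡4, 71^4≡16, 71^8≡37, 71^16≡55, 71^32≡32
39 = 32 + 4 + 2 + 1, so 71^39 ≡ 32·16·4·71 ≡ 65 (mod 73)
10·65 = 650 ≡ 66 (mod 73)
39 ≠ 66; the check fails.

fails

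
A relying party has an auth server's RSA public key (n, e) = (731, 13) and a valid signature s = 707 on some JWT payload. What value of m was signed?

s^2 ≡ 707^2 = 499849 ≡ 576
s^4 ≡ 576^2 = 331776 ≡ 633
s^8 ≡ 633^2 = 400689 ≡ 101
13 = 8 + 4 + 1, so s^13 ≡ 101·633·707 ≡ 708 (mod 731)

708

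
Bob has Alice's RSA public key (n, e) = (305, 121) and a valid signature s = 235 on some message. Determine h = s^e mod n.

s^2 ≡ 235^2 = 55225 ≡ 20
s^4 ≡ 20^2 = 400 ≡ 95
s^8 ≡ 95^2 = 9025 ≡ 180
s^16 ≡ 180^2 = 32400 ≡ 70
s^32 ≡ 70^2 = 4900 ≡ 20
s^64 ≡ 20^2 = 400 ≡ 95
121 = 64 + 32 + 16 + 8 + 1, so s^121 ≡ 95·20·70·180·235 ≡ 235 (mod 305)

235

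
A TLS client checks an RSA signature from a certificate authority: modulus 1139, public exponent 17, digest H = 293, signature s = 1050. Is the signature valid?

Squares mod 1139: s^1≡1050, s^2≡1087, s^4≡426, s^8≡375, s^16≡528
17 = 16 + 1, so s^17 ≡ 528·1050 ≡ 846 (mod 1139)
s^17 mod 1139 = 846, but H = 293.

invalid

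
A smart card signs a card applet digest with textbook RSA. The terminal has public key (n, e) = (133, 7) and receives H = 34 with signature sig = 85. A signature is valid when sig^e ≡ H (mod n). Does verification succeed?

sig^7 mod 133 = 99
sig^7 mod 133 = 99, but H = 34.

fails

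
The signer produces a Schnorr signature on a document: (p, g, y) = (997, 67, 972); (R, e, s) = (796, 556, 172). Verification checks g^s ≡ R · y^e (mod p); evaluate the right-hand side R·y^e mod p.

972^556 mod 997 = 442
R · y^e ≡ 796·442 = 351832 ≡ 888 (mod 997)

888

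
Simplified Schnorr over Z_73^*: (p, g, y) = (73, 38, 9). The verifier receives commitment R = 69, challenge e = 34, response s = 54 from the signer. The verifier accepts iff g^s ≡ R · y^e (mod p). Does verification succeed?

g^s mod p:
38^54 mod 73 = 72
R · y^e mod p:
9^34 mod 73 = 64
69·64 = 4416 ≡ 36 (mod 73)
72 ≠ 36; the check fails.

fails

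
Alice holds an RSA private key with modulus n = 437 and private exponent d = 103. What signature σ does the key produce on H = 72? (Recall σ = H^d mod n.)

219

H^103 mod 437 = 219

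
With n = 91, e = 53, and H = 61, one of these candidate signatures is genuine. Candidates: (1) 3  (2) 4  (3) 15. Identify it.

Candidate 1: Squares mod 91: 3^1≡3, 3^2≡9, 3^4≡81, 3^8≡9, 3^16≡81, 3^32≡9; 53 = 32 + 16 + 4 + 1, so 3^53 ≡ 9·81·81·3 ≡ 61 (mod 91)
  → matches H = 61
Candidate 2: Squares mod 91: 4^1≡4, 4^2≡16, 4^4≡74, 4^8≡16, 4^16≡74, 4^32≡16; 53 = 32 + 16 + 4 + 1, so 4^53 ≡ 16·74·74·4 ≡ 23 (mod 91)
Candidate 3: Squares mod 91: 15^1≡15, 15^2≡43, 15^4≡29, 15^8≡22, 15^16≡29, 15^32≡22; 53 = 32 + 16 + 4 + 1, so 15^53 ≡ 22·29·29·15 ≡ 71 (mod 91)

1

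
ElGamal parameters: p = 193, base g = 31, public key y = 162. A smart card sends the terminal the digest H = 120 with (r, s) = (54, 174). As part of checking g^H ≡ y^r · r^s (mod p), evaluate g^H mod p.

112

Squares mod 193: 31^1≡31, 31^2≡189, 31^4≡16, 31^8≡63, 31^16≡109, 31^32≡108, 31^64≡84
120 = 64 + 32 + 16 + 8, so 31^120 ≡ 84·108·109·63 ≡ 112 (mod 193)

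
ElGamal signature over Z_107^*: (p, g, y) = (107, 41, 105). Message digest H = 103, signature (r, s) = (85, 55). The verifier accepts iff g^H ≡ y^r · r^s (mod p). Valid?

no

Left side g^H mod p:
Squares mod 107: 41^1≡41, 41^2≡76, 41^4≡105, 41^8≡4, 41^16≡16, 41^32≡42, 41^64≡52
103 = 64 + 32 + 4 + 2 + 1, so 41^103 ≡ 52·42·105·76·41 ≡ 33 (mod 107)
Right side y^r · r^s mod p:
Squares mod 107: 105^1≡105, 105^2≡4, 105^4≡16, 105^8≡42, 105^16≡52, 105^32≡29, 105^64≡92
85 = 64 + 16 + 4 + 1, so 105^85 ≡ 92·52·16·105 ≡ 29 (mod 107)
Squares mod 107: 85^1≡85, 85^2≡56, 85^4≡33, 85^8≡19, 85^16≡40, 85^32≡102
55 = 32 + 16 + 4 + 2 + 1, so 85^55 ≡ 102·40·33·56·85 ≡ 56 (mod 107)
29·56 = 1624 ≡ 19 (mod 107)
33 ≠ 19, so verification fails.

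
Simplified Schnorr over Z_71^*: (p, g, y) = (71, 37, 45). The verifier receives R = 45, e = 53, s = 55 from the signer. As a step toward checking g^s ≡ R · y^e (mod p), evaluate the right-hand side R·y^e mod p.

48

45^2 = 2025 ≡ 37
45^4 ≡ 37^2 = 1369 ≡ 20
45^8 ≡ 20^2 = 400 ≡ 45
45^16 ≡ 45^2 = 2025 ≡ 37
45^32 ≡ 37^2 = 1369 ≡ 20
53 = 32 + 16 + 4 + 1, so 45^53 ≡ 20·37·20·45 ≡ 20 (mod 71)
R · y^e ≡ 45·20 = 900 ≡ 48 (mod 71)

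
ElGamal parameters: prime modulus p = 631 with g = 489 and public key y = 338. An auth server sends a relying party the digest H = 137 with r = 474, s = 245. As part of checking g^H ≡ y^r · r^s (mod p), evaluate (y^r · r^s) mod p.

422

338^2 = 114244 ≡ 33
338^4 ≡ 33^2 = 1089 ≡ 458
338^8 ≡ 458^2 = 209764 ≡ 272
338^16 ≡ 272^2 = 73984 ≡ 157
338^32 ≡ 157^2 = 24649 ≡ 40
338^64 ≡ 40^2 = 1600 ≡ 338
338^128 ≡ 338^2 = 114244 ≡ 33
338^256 ≡ 33^2 = 1089 ≡ 458
474 = 256 + 128 + 64 + 16 + 8 + 2, so 338^474 ≡ 458·33·338·157·272·33 ≡ 269 (mod 631)
474^2 = 224676 ≡ 40
474^4 ≡ 40^2 = 1600 ≡ 338
474^8 ≡ 338^2 = 114244 ≡ 33
474^16 ≡ 33^2 = 1089 ≡ 458
474^32 ≡ 458^2 = 209764 ≡ 272
474^64 ≡ 272^2 = 73984 ≡ 157
474^128 ≡ 157^2 = 24649 ≡ 40
245 = 128 + 64 + 32 + 16 + 4 + 1, so 474^245 ≡ 40·157·272·458·338·474 ≡ 588 (mod 631)
y^r · r^s ≡ 269·588 = 158172 ≡ 422 (mod 631)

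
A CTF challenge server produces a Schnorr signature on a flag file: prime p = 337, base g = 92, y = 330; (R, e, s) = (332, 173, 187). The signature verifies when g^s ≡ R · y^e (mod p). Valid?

g^s mod p:
92^187 mod 337 = 122
R · y^e mod p:
330^173 mod 337 = 43
332·43 = 14276 ≡ 122 (mod 337)
122 ≡ 122 (mod 337); signature holds.

yes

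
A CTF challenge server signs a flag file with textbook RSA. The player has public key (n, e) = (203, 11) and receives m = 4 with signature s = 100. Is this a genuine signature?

genuine

s^2 ≡ 100^2 = 10000 ≡ 53
s^4 ≡ 53^2 = 2809 ≡ 170
s^8 ≡ 170^2 = 28900 ≡ 74
11 = 8 + 2 + 1, so s^11 ≡ 74·53·100 ≡ 4 (mod 203)
4 = m, so the signature checks out.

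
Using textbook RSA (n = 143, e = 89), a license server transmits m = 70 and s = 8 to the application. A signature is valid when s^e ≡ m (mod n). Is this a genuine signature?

forged

s^2 ≡ 8^2 = 64
s^4 ≡ 64^2 = 4096 ≡ 92
s^8 ≡ 92^2 = 8464 ≡ 27
s^16 ≡ 27^2 = 729 ≡ 14
s^32 ≡ 14^2 = 196 ≡ 53
s^64 ≡ 53^2 = 2809 ≡ 92
89 = 64 + 16 + 8 + 1, so s^89 ≡ 92·14·27·8 ≡ 73 (mod 143)
s^89 mod 143 = 73, but m = 70.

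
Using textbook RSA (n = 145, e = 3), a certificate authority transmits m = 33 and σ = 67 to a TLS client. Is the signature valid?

valid

σ^2 ≡ 67^2 = 4489 ≡ 139
3 = 2 + 1, so σ^3 ≡ 139·67 ≡ 33 (mod 145)
33 = m, so the signature checks out.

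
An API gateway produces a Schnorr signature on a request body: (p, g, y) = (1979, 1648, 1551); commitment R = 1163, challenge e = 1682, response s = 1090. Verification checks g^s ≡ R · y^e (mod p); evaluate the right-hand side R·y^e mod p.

15

Squares mod 1979: 1551^1≡1551, 1551^2≡1116, 1551^4≡665, 1551^8≡908, 1551^16≡1200, 1551^32≡1267, 1551^64≡320, 1551^128≡1471, 1551^256≡794, 1551^512≡1114, 1551^1024≡163
1682 = 1024 + 512 + 128 + 16 + 2, so 1551^1682 ≡ 163·1114·1471·1200·1116 ≡ 924 (mod 1979)
R · y^e ≡ 1163·924 = 1074612 ≡ 15 (mod 1979)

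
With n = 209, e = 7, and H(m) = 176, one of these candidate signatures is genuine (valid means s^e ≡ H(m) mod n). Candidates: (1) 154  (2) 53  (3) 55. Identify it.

Candidate 1: Squares mod 209: 154^1≡154, 154^2≡99, 154^4≡187; 7 = 4 + 2 + 1, so 154^7 ≡ 187·99·154 ≡ 33 (mod 209)
Candidate 2: Squares mod 209: 53^1≡53, 53^2≡92, 53^4≡104; 7 = 4 + 2 + 1, so 53^7 ≡ 104·92·53 ≡ 70 (mod 209)
Candidate 3: Squares mod 209: 55^1≡55, 55^2≡99, 55^4≡187; 7 = 4 + 2 + 1, so 55^7 ≡ 187·99·55 ≡ 176 (mod 209)
  → matches H(m) = 176

3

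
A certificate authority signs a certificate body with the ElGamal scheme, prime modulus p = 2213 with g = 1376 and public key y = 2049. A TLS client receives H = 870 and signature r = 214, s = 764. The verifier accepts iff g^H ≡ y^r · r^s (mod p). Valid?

Left side g^H mod p:
1376^870 mod 2213 = 1341
Right side y^r · r^s mod p:
2049^214 mod 2213 = 524
214^764 mod 2213 = 1316
524·1316 = 689584 ≡ 1341 (mod 2213)
1341 ≡ 1341 (mod 2213), so the signature is genuine.

yes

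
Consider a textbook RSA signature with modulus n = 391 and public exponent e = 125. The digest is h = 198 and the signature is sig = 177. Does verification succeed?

fails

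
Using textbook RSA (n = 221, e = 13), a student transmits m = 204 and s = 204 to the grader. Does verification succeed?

passes

s^2 ≡ 204^2 = 41616 ≡ 68
s^4 ≡ 68^2 = 4624 ≡ 204
s^8 ≡ 204^2 = 41616 ≡ 68
13 = 8 + 4 + 1, so s^13 ≡ 68·204·204 ≡ 204 (mod 221)
204 = m, so the signature checks out.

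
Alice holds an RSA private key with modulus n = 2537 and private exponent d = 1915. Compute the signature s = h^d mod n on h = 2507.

1858

h^2 ≡ 2507^2 = 6285049 ≡ 900
h^4 ≡ 900^2 = 810000 ≡ 697
h^8 ≡ 697^2 = 485809 ≡ 1242
h^16 ≡ 1242^2 = 1542564 ≡ 68
h^32 ≡ 68^2 = 4624 ≡ 2087
h^64 ≡ 2087^2 = 4355569 ≡ 2077
h^128 ≡ 2077^2 = 4313929 ≡ 1029
h^256 ≡ 1029^2 = 1058841 ≡ 912
h^512 ≡ 912^2 = 831744 ≡ 2145
h^1024 ≡ 2145^2 = 4601025 ≡ 1444
1915 = 1024 + 512 + 256 + 64 + 32 + 16 + 8 + 2 + 1, so h^1915 ≡ 1444·2145·912·2077·2087·68·1242·900·2507 ≡ 1858 (mod 2537)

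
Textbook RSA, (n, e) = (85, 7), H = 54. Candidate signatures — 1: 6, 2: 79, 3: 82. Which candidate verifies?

2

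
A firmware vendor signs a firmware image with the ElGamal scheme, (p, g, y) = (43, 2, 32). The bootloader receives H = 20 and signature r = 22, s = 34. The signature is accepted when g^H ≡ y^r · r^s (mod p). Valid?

Left side g^H mod p:
2^2 = 4
2^4 ≡ 4^2 = 16
2^8 ≡ 16^2 = 256 ≡ 41
2^16 ≡ 41^2 = 1681 ≡ 4
20 = 16 + 4, so 2^20 ≡ 4·16 ≡ 21 (mod 43)
Right side y^r · r^s mod p:
32^2 = 1024 ≡ 35
32^4 ≡ 35^2 = 1225 ≡ 21
32^8 ≡ 21^2 = 441 ≡ 11
32^16 ≡ 11^2 = 121 ≡ 35
22 = 16 + 4 + 2, so 32^22 ≡ 35·21·35 ≡ 11 (mod 43)
22^2 = 484 ≡ 11
22^4 ≡ 11^2 = 121 ≡ 35
22^8 ≡ 35^2 = 1225 ≡ 21
22^16 ≡ 21^2 = 441 ≡ 11
22^32 ≡ 11^2 = 121 ≡ 35
34 = 32 + 2, so 22^34 ≡ 35·11 ≡ 41 (mod 43)
11·41 = 451 ≡ 21 (mod 43)
21 ≡ 21 (mod 43), so the signature is genuine.

yes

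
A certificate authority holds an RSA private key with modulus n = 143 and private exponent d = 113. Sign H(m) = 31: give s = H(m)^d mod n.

135

(H(m))^2 ≡ 31^2 = 961 ≡ 103
(H(m))^4 ≡ 103^2 = 10609 ≡ 27
(H(m))^8 ≡ 27^2 = 729 ≡ 14
(H(m))^16 ≡ 14^2 = 196 ≡ 53
(H(m))^32 ≡ 53^2 = 2809 ≡ 92
(H(m))^64 ≡ 92^2 = 8464 ≡ 27
113 = 64 + 32 + 16 + 1, so (H(m))^113 ≡ 27·92·53·31 ≡ 135 (mod 143)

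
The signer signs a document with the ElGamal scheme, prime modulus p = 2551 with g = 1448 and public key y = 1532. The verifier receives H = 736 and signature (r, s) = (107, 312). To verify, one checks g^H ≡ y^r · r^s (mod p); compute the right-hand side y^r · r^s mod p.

2491

1532^2 = 2347024 ≡ 104
1532^4 ≡ 104^2 = 10816 ≡ 612
1532^8 ≡ 612^2 = 374544 ≡ 2098
1532^16 ≡ 2098^2 = 4401604 ≡ 1129
1532^32 ≡ 1129^2 = 1274641 ≡ 1692
1532^64 ≡ 1692^2 = 2862864 ≡ 642
107 = 64 + 32 + 8 + 2 + 1, so 1532^107 ≡ 642·1692·2098·104·1532 ≡ 1367 (mod 2551)
107^2 = 11449 ≡ 1245
107^4 ≡ 1245^2 = 1550025 ≡ 1568
107^8 ≡ 1568^2 = 2458624 ≡ 2011
107^16 ≡ 2011^2 = 4044121 ≡ 786
107^32 ≡ 786^2 = 617796 ≡ 454
107^64 ≡ 454^2 = 206116 ≡ 2036
107^128 ≡ 2036^2 = 4145296 ≡ 2472
107^256 ≡ 2472^2 = 6110784 ≡ 1139
312 = 256 + 32 + 16 + 8, so 107^312 ≡ 1139·454·786·2011 ≡ 543 (mod 2551)
y^r · r^s ≡ 1367·543 = 742281 ≡ 2491 (mod 2551)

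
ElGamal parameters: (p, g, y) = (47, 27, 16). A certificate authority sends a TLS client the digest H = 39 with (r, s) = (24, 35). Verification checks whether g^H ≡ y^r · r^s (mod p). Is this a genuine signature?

Left side g^H mod p:
27^39 mod 47 = 9
Right side y^r · r^s mod p:
16^24 mod 47 = 16
24^35 mod 47 = 27
16·27 = 432 ≡ 9 (mod 47)
9 ≡ 9 (mod 47), so the signature is genuine.

genuine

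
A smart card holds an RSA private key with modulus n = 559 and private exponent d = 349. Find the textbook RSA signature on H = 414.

180

H^349 mod 559 = 180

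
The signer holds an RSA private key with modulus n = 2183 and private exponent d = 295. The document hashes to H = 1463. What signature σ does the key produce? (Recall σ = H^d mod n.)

207

H^2 ≡ 1463^2 = 2140369 ≡ 1029
H^4 ≡ 1029^2 = 1058841 ≡ 86
H^8 ≡ 86^2 = 7396 ≡ 847
H^16 ≡ 847^2 = 717409 ≡ 1385
H^32 ≡ 1385^2 = 1918225 ≡ 1551
H^64 ≡ 1551^2 = 2405601 ≡ 2118
H^128 ≡ 2118^2 = 4485924 ≡ 2042
H^256 ≡ 2042^2 = 4169764 ≡ 234
295 = 256 + 32 + 4 + 2 + 1, so H^295 ≡ 234·1551·86·1029·1463 ≡ 207 (mod 2183)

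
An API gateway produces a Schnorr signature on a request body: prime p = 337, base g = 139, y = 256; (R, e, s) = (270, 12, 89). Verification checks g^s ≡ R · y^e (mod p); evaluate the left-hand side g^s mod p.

Squares mod 337: 139^1≡139, 139^2≡112, 139^4≡75, 139^8≡233, 139^16≡32, 139^32≡13, 139^64≡169
89 = 64 + 16 + 8 + 1, so 139^89 ≡ 169·32·233·139 ≡ 223 (mod 337)

223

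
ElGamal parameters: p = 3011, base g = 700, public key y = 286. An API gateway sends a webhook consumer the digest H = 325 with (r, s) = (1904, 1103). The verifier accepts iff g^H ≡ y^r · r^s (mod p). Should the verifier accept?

Left side g^H mod p:
700^2 = 490000 ≡ 2218
700^4 ≡ 2218^2 = 4919524 ≡ 2561
700^8 ≡ 2561^2 = 6558721 ≡ 763
700^16 ≡ 763^2 = 582169 ≡ 1046
700^32 ≡ 1046^2 = 1094116 ≡ 1123
700^64 ≡ 1123^2 = 1261129 ≡ 2531
700^128 ≡ 2531^2 = 6405961 ≡ 1564
700^256 ≡ 1564^2 = 2446096 ≡ 1164
325 = 256 + 64 + 4 + 1, so 700^325 ≡ 1164·2531·2561·700 ≡ 1942 (mod 3011)
Right side y^r · r^s mod p:
286^2 = 81796 ≡ 499
286^4 ≡ 499^2 = 249001 ≡ 2099
286^8 ≡ 2099^2 = 4405801 ≡ 708
286^16 ≡ 708^2 = 501264 ≡ 1438
286^32 ≡ 1438^2 = 2067844 ≡ 2298
286^64 ≡ 2298^2 = 5280804 ≡ 2521
286^128 ≡ 2521^2 = 6355441 ≡ 2231
286^256 ≡ 2231^2 = 4977361 ≡ 178
286^512 ≡ 178^2 = 31684 ≡ 1574
286^1024 ≡ 1574^2 = 2477476 ≡ 2434
1904 = 1024 + 512 + 256 + 64 + 32 + 16, so 286^1904 ≡ 2434·1574·178·2521·2298·1438 ≡ 1837 (mod 3011)
1904^2 = 3625216 ≡ 2983
1904^4 ≡ 2983^2 = 8898289 ≡ 784
1904^8 ≡ 784^2 = 614656 ≡ 412
1904^16 ≡ 412^2 = 169744 ≡ 1128
1904^32 ≡ 1128^2 = 1272384 ≡ 1742
1904^64 ≡ 1742^2 = 3034564 ≡ 2487
1904^128 ≡ 2487^2 = 6185169 ≡ 575
1904^256 ≡ 575^2 = 330625 ≡ 2426
1904^512 ≡ 2426^2 = 5885476 ≡ 1982
1904^1024 ≡ 1982^2 = 3928324 ≡ 1980
1103 = 1024 + 64 + 8 + 4 + 2 + 1, so 1904^1103 ≡ 1980·2487·412·784·2983·1904 ≡ 2691 (mod 3011)
1837·2691 = 4943367 ≡ 2316 (mod 3011)
1942 ≠ 2316, so verification fails.

reject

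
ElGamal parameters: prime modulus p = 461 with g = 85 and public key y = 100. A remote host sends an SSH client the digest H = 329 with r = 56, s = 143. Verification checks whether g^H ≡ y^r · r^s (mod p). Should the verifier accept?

Left side g^H mod p:
Squares mod 461: 85^1≡85, 85^2≡310, 85^4≡212, 85^8≡227, 85^16≡358, 85^32≡6, 85^64≡36, 85^128≡374, 85^256≡193
329 = 256 + 64 + 8 + 1, so 85^329 ≡ 193·36·227·85 ≡ 94 (mod 461)
Right side y^r · r^s mod p:
Squares mod 461: 100^1≡100, 100^2≡319, 100^4≡341, 100^8≡109, 100^16≡356, 100^32≡422
56 = 32 + 16 + 8, so 100^56 ≡ 422·356·109 ≡ 107 (mod 461)
Squares mod 461: 56^1≡56, 56^2≡370, 56^4≡444, 56^8≡289, 56^16≡80, 56^32≡407, 56^64≡150, 56^128≡372
143 = 128 + 8 + 4 + 2 + 1, so 56^143 ≡ 372·289·444·370·56 ≡ 268 (mod 461)
107·268 = 28676 ≡ 94 (mod 461)
94 ≡ 94 (mod 461), so the signature is genuine.

accept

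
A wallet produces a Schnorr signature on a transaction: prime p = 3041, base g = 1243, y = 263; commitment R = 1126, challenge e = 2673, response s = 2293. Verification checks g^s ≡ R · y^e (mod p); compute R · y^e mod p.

263^2673 mod 3041 = 263
R · y^e ≡ 1126·263 = 296138 ≡ 1161 (mod 3041)

1161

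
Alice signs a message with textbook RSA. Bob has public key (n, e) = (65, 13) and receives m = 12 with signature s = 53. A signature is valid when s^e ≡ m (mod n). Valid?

no

s^2 ≡ 53^2 = 2809 ≡ 14
s^4 ≡ 14^2 = 196 ≡ 1
s^8 ≡ 1^2 = 1
13 = 8 + 4 + 1, so s^13 ≡ 1·1·53 ≡ 53 (mod 65)
The recovered value 53 does not match the digest 12.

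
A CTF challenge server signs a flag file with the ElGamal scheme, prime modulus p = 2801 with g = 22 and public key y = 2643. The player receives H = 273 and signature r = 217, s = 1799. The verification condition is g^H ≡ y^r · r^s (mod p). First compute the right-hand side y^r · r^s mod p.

Squares mod 2801: 2643^1≡2643, 2643^2≡2556, 2643^4≡1204, 2643^8≡1499, 2643^16≡599, 2643^32≡273, 2643^64≡1703, 2643^128≡1174
217 = 128 + 64 + 16 + 8 + 1, so 2643^217 ≡ 1174·1703·599·1499·2643 ≡ 1621 (mod 2801)
Squares mod 2801: 217^1≡217, 217^2≡2273, 217^4≡1485, 217^8≡838, 217^16≡1994, 217^32≡1417, 217^64≡2373, 217^128≡1119, 217^256≡114, 217^512≡1792, 217^1024≡1318
1799 = 1024 + 512 + 256 + 4 + 2 + 1, so 217^1799 ≡ 1318·1792·114·1485·2273·217 ≡ 816 (mod 2801)
y^r · r^s ≡ 1621·816 = 1322736 ≡ 664 (mod 2801)

664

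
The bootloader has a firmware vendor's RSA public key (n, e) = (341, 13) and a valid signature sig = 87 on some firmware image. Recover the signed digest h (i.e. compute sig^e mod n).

sig^2 ≡ 87^2 = 7569 ≡ 67
sig^4 ≡ 67^2 = 4489 ≡ 56
sig^8 ≡ 56^2 = 3136 ≡ 67
13 = 8 + 4 + 1, so sig^13 ≡ 67·56·87 ≡ 87 (mod 341)

87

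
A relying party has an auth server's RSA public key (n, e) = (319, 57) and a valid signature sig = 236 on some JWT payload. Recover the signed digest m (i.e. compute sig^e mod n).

91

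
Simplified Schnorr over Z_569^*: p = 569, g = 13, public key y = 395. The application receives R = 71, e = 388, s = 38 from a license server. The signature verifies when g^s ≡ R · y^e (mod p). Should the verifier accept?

reject

g^s mod p:
13^2 = 169
13^4 ≡ 169^2 = 28561 ≡ 111
13^8 ≡ 111^2 = 12321 ≡ 372
13^16 ≡ 372^2 = 138384 ≡ 117
13^32 ≡ 117^2 = 13689 ≡ 33
38 = 32 + 4 + 2, so 13^38 ≡ 33·111·169 ≡ 544 (mod 569)
R · y^e mod p:
395^2 = 156025 ≡ 119
395^4 ≡ 119^2 = 14161 ≡ 505
395^8 ≡ 505^2 = 255025 ≡ 113
395^16 ≡ 113^2 = 12769 ≡ 251
395^32 ≡ 251^2 = 63001 ≡ 411
395^64 ≡ 411^2 = 168921 ≡ 497
395^128 ≡ 497^2 = 247009 ≡ 63
395^256 ≡ 63^2 = 3969 ≡ 555
388 = 256 + 128 + 4, so 395^388 ≡ 555·63·505 ≡ 117 (mod 569)
71·117 = 8307 ≡ 341 (mod 569)
544 ≠ 341; the check fails.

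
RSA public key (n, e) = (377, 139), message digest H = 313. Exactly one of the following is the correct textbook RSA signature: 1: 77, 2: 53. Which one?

Candidate 1: Squares mod 377: 77^1≡77, 77^2≡274, 77^4≡53, 77^8≡170, 77^16≡248, 77^32≡53, 77^64≡170, 77^128≡248; 139 = 128 + 8 + 2 + 1, so 77^139 ≡ 248·170·274·77 ≡ 142 (mod 377)
Candidate 2: Squares mod 377: 53^1≡53, 53^2≡170, 53^4≡248, 53^8≡53, 53^16≡170, 53^32≡248, 53^64≡53, 53^128≡170; 139 = 128 + 8 + 2 + 1, so 53^139 ≡ 170·53·170·53 ≡ 313 (mod 377)
  → matches H = 313

2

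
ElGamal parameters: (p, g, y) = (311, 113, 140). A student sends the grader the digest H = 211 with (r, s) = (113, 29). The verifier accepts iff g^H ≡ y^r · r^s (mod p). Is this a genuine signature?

Left side g^H mod p:
113^211 mod 311 = 105
Right side y^r · r^s mod p:
140^113 mod 311 = 169
113^29 mod 311 = 121
169·121 = 20449 ≡ 234 (mod 311)
105 ≠ 234, so verification fails.

forged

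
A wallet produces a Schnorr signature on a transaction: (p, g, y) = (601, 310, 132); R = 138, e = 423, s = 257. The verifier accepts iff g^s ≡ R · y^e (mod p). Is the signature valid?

valid

g^s mod p:
Squares mod 601: 310^1≡310, 310^2≡541, 310^4≡595, 310^8≡36, 310^16≡94, 310^32≡422, 310^64≡188, 310^128≡486, 310^256≡3
257 = 256 + 1, so 310^257 ≡ 3·310 ≡ 329 (mod 601)
R · y^e mod p:
Squares mod 601: 132^1≡132, 132^2≡596, 132^4≡25, 132^8≡24, 132^16≡576, 132^32≡24, 132^64≡576, 132^128≡24, 132^256≡576
423 = 256 + 128 + 32 + 4 + 2 + 1, so 132^423 ≡ 576·24·24·25·596·132 ≡ 59 (mod 601)
138·59 = 8142 ≡ 329 (mod 601)
329 ≡ 329 (mod 601); signature holds.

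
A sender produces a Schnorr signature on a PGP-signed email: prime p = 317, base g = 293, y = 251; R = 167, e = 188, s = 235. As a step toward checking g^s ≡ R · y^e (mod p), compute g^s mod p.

82

Squares mod 317: 293^1≡293, 293^2≡259, 293^4≡194, 293^8≡230, 293^16≡278, 293^32≡253, 293^64≡292, 293^128≡308
235 = 128 + 64 + 32 + 8 + 2 + 1, so 293^235 ≡ 308·292·253·230·259·293 ≡ 82 (mod 317)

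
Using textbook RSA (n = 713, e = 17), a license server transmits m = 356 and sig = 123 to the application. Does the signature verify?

sig^17 mod 713 = 588
588 ≠ 356, so verification fails.

does not verify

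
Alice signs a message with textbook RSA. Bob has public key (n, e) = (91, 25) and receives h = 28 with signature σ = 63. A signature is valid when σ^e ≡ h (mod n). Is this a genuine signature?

forged

σ^2 ≡ 63^2 = 3969 ≡ 56
σ^4 ≡ 56^2 = 3136 ≡ 42
σ^8 ≡ 42^2 = 1764 ≡ 35
σ^16 ≡ 35^2 = 1225 ≡ 42
25 = 16 + 8 + 1, so σ^25 ≡ 42·35·63 ≡ 63 (mod 91)
σ^25 mod 91 = 63, but h = 28.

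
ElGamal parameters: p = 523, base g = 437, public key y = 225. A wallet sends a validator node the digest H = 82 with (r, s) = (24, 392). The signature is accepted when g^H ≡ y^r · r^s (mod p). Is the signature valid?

invalid

Left side g^H mod p:
437^2 = 190969 ≡ 74
437^4 ≡ 74^2 = 5476 ≡ 246
437^8 ≡ 246^2 = 60516 ≡ 371
437^16 ≡ 371^2 = 137641 ≡ 92
437^32 ≡ 92^2 = 8464 ≡ 96
437^64 ≡ 96^2 = 9216 ≡ 325
82 = 64 + 16 + 2, so 437^82 ≡ 325·92·74 ≡ 310 (mod 523)
Right side y^r · r^s mod p:
225^2 = 50625 ≡ 417
225^4 ≡ 417^2 = 173889 ≡ 253
225^8 ≡ 253^2 = 64009 ≡ 203
225^16 ≡ 203^2 = 41209 ≡ 415
24 = 16 + 8, so 225^24 ≡ 415·203 ≡ 42 (mod 523)
24^2 = 576 ≡ 53
24^4 ≡ 53^2 = 2809 ≡ 194
24^8 ≡ 194^2 = 37636 ≡ 503
24^16 ≡ 503^2 = 253009 ≡ 400
24^32 ≡ 400^2 = 160000 ≡ 485
24^64 ≡ 485^2 = 235225 ≡ 398
24^128 ≡ 398^2 = 158404 ≡ 458
24^256 ≡ 458^2 = 209764 ≡ 41
392 = 256 + 128 + 8, so 24^392 ≡ 41·458·503 ≡ 477 (mod 523)
42·477 = 20034 ≡ 160 (mod 523)
310 ≠ 160, so verification fails.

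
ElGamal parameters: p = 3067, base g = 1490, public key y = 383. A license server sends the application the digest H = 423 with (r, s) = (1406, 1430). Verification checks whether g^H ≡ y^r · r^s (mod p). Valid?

no

Left side g^H mod p:
1490^2 = 2220100 ≡ 2659
1490^4 ≡ 2659^2 = 7070281 ≡ 846
1490^8 ≡ 846^2 = 715716 ≡ 1105
1490^16 ≡ 1105^2 = 1221025 ≡ 359
1490^32 ≡ 359^2 = 128881 ≡ 67
1490^64 ≡ 67^2 = 4489 ≡ 1422
1490^128 ≡ 1422^2 = 2022084 ≡ 931
1490^256 ≡ 931^2 = 866761 ≡ 1867
423 = 256 + 128 + 32 + 4 + 2 + 1, so 1490^423 ≡ 1867·931·67·846·2659·1490 ≡ 2859 (mod 3067)
Right side y^r · r^s mod p:
383^2 = 146689 ≡ 2540
383^4 ≡ 2540^2 = 6451600 ≡ 1699
383^8 ≡ 1699^2 = 2886601 ≡ 554
383^16 ≡ 554^2 = 306916 ≡ 216
383^32 ≡ 216^2 = 46656 ≡ 651
383^64 ≡ 651^2 = 423801 ≡ 555
383^128 ≡ 555^2 = 308025 ≡ 1325
383^256 ≡ 1325^2 = 1755625 ≡ 1301
383^512 ≡ 1301^2 = 1692601 ≡ 2684
383^1024 ≡ 2684^2 = 7203856 ≡ 2540
1406 = 1024 + 256 + 64 + 32 + 16 + 8 + 4 + 2, so 383^1406 ≡ 2540·1301·555·651·216·554·1699·2540 ≡ 171 (mod 3067)
1406^2 = 1976836 ≡ 1688
1406^4 ≡ 1688^2 = 2849344 ≡ 101
1406^8 ≡ 101^2 = 10201 ≡ 1000
1406^16 ≡ 1000^2 = 1000000 ≡ 158
1406^32 ≡ 158^2 = 24964 ≡ 428
1406^64 ≡ 428^2 = 183184 ≡ 2231
1406^128 ≡ 2231^2 = 4977361 ≡ 2687
1406^256 ≡ 2687^2 = 7219969 ≡ 251
1406^512 ≡ 251^2 = 63001 ≡ 1661
1406^1024 ≡ 1661^2 = 2758921 ≡ 1688
1430 = 1024 + 256 + 128 + 16 + 4 + 2, so 1406^1430 ≡ 1688·251·2687·158·101·1688 ≡ 1870 (mod 3067)
171·1870 = 319770 ≡ 802 (mod 3067)
2859 ≠ 802, so verification fails.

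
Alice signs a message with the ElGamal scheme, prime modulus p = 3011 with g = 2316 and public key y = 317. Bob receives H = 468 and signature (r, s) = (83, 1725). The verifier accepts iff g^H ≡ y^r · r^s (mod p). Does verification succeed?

Left side g^H mod p:
Squares mod 3011: 2316^1≡2316, 2316^2≡1265, 2316^4≡1384, 2316^8≡460, 2316^16≡830, 2316^32≡2392, 2316^64≡764, 2316^128≡2573, 2316^256≡2151
468 = 256 + 128 + 64 + 16 + 4, so 2316^468 ≡ 2151·2573·764·830·1384 ≡ 1972 (mod 3011)
Right side y^r · r^s mod p:
Squares mod 3011: 317^1≡317, 317^2≡1126, 317^4≡245, 317^8≡2816, 317^16≡1893, 317^32≡359, 317^64≡2419
83 = 64 + 16 + 2 + 1, so 317^83 ≡ 2419·1893·1126·317 ≡ 172 (mod 3011)
Squares mod 3011: 83^1≡83, 83^2≡867, 83^4≡1950, 83^8≡2618, 83^16≡888, 83^32≡2673, 83^64≡2837, 83^128≡166, 83^256≡457, 83^512≡1090, 83^1024≡1766
1725 = 1024 + 512 + 128 + 32 + 16 + 8 + 4 + 1, so 83^1725 ≡ 1766·1090·166·2673·888·2618·1950·83 ≡ 895 (mod 3011)
172·895 = 153940 ≡ 379 (mod 3011)
1972 ≠ 379, so verification fails.

fails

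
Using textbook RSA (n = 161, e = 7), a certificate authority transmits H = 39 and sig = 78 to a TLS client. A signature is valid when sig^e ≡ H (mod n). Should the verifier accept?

sig^2 ≡ 78^2 = 6084 ≡ 127
sig^4 ≡ 127^2 = 16129 ≡ 29
7 = 4 + 2 + 1, so sig^7 ≡ 29·127·78 ≡ 50 (mod 161)
The recovered value 50 does not match the digest 39.

reject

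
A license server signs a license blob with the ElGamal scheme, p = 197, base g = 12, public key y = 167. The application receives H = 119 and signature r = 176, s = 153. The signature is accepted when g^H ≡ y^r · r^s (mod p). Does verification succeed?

Left side g^H mod p:
12^2 = 144
12^4 ≡ 144^2 = 20736 ≡ 51
12^8 ≡ 51^2 = 2601 ≡ 40
12^16 ≡ 40^2 = 1600 ≡ 24
12^32 ≡ 24^2 = 576 ≡ 182
12^64 ≡ 182^2 = 33124 ≡ 28
119 = 64 + 32 + 16 + 4 + 2 + 1, so 12^119 ≡ 28·182·24·51·144·12 ≡ 87 (mod 197)
Right side y^r · r^s mod p:
167^2 = 27889 ≡ 112
167^4 ≡ 112^2 = 12544 ≡ 133
167^8 ≡ 133^2 = 17689 ≡ 156
167^16 ≡ 156^2 = 24336 ≡ 105
167^32 ≡ 105^2 = 11025 ≡ 190
167^64 ≡ 190^2 = 36100 ≡ 49
167^128 ≡ 49^2 = 2401 ≡ 37
176 = 128 + 32 + 16, so 167^176 ≡ 37·190·105 ≡ 188 (mod 197)
176^2 = 30976 ≡ 47
176^4 ≡ 47^2 = 2209 ≡ 42
176^8 ≡ 42^2 = 1764 ≡ 188
176^16 ≡ 188^2 = 35344 ≡ 81
176^32 ≡ 81^2 = 6561 ≡ 60
176^64 ≡ 60^2 = 3600 ≡ 54
176^128 ≡ 54^2 = 2916 ≡ 158
153 = 128 + 16 + 8 + 1, so 176^153 ≡ 158·81·188·176 ≡ 56 (mod 197)
188·56 = 10528 ≡ 87 (mod 197)
87 ≡ 87 (mod 197), so the signature is genuine.

passes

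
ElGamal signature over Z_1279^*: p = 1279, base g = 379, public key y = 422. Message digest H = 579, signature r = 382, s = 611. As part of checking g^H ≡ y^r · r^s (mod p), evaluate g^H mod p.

379^579 mod 1279 = 963

963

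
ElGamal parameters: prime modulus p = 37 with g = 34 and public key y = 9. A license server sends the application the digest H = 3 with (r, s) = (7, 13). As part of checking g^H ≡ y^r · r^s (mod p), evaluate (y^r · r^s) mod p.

9^2 = 81 ≡ 7
9^4 ≡ 7^2 = 49 ≡ 12
7 = 4 + 2 + 1, so 9^7 ≡ 12·7·9 ≡ 16 (mod 37)
7^2 = 49 ≡ 12
7^4 ≡ 12^2 = 144 ≡ 33
7^8 ≡ 33^2 = 1089 ≡ 16
13 = 8 + 4 + 1, so 7^13 ≡ 16·33·7 ≡ 33 (mod 37)
y^r · r^s ≡ 16·33 = 528 ≡ 10 (mod 37)

10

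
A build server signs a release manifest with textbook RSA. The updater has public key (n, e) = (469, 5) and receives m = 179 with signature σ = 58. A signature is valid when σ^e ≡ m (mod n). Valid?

Squares mod 469: σ^1≡58, σ^2≡81, σ^4≡464
5 = 4 + 1, so σ^5 ≡ 464·58 ≡ 179 (mod 469)
σ^5 mod 469 = 179 matches m.

yes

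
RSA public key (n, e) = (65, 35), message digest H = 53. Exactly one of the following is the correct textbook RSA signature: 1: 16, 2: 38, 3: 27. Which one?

3

Candidate 1: Squares mod 65: 16^1≡16, 16^2≡61, 16^4≡16, 16^8≡61, 16^16≡16, 16^32≡61; 35 = 32 + 2 + 1, so 16^35 ≡ 61·61·16 ≡ 61 (mod 65)
Candidate 2: Squares mod 65: 38^1≡38, 38^2≡14, 38^4≡1, 38^8≡1, 38^16≡1, 38^32≡1; 35 = 32 + 2 + 1, so 38^35 ≡ 1·14·38 ≡ 12 (mod 65)
Candidate 3: Squares mod 65: 27^1≡27, 27^2≡14, 27^4≡1, 27^8≡1, 27^16≡1, 27^32≡1; 35 = 32 + 2 + 1, so 27^35 ≡ 1·14·27 ≡ 53 (mod 65)
  → matches H = 53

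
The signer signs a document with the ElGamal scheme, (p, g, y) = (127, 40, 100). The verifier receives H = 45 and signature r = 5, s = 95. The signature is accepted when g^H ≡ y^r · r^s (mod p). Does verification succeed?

passes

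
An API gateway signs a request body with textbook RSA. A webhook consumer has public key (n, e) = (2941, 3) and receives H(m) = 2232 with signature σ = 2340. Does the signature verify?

σ^2 ≡ 2340^2 = 5475600 ≡ 2399
3 = 2 + 1, so σ^3 ≡ 2399·2340 ≡ 2232 (mod 2941)
σ^3 mod 2941 = 2232 matches H(m).

verifies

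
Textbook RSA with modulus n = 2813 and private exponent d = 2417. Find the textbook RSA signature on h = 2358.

h^2 ≡ 2358^2 = 5560164 ≡ 1676
h^4 ≡ 1676^2 = 2808976 ≡ 1602
h^8 ≡ 1602^2 = 2566404 ≡ 948
h^16 ≡ 948^2 = 898704 ≡ 1357
h^32 ≡ 1357^2 = 1841449 ≡ 1747
h^64 ≡ 1747^2 = 3052009 ≡ 2717
h^128 ≡ 2717^2 = 7382089 ≡ 777
h^256 ≡ 777^2 = 603729 ≡ 1747
h^512 ≡ 1747^2 = 3052009 ≡ 2717
h^1024 ≡ 2717^2 = 7382089 ≡ 777
h^2048 ≡ 777^2 = 603729 ≡ 1747
2417 = 2048 + 256 + 64 + 32 + 16 + 1, so h^2417 ≡ 1747·1747·2717·1747·1357·2358 ≡ 2007 (mod 2813)

2007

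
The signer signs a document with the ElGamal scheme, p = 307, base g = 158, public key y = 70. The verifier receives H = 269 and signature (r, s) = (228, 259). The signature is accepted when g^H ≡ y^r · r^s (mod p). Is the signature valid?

valid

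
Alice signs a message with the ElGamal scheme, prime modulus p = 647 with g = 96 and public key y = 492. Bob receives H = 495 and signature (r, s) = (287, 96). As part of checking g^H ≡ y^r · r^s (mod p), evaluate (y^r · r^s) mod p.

96

Squares mod 647: 492^1≡492, 492^2≡86, 492^4≡279, 492^8≡201, 492^16≡287, 492^32≡200, 492^64≡533, 492^128≡56, 492^256≡548
287 = 256 + 16 + 8 + 4 + 2 + 1, so 492^287 ≡ 548·287·201·279·86·492 ≡ 86 (mod 647)
Squares mod 647: 287^1≡287, 287^2≡200, 287^4≡533, 287^8≡56, 287^16≡548, 287^32≡96, 287^64≡158
96 = 64 + 32, so 287^96 ≡ 158·96 ≡ 287 (mod 647)
y^r · r^s ≡ 86·287 = 24682 ≡ 96 (mod 647)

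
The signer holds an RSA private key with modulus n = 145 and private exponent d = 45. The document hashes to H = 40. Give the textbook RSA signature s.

90

H^2 ≡ 40^2 = 1600 ≡ 5
H^4 ≡ 5^2 = 25
H^8 ≡ 25^2 = 625 ≡ 45
H^16 ≡ 45^2 = 2025 ≡ 140
H^32 ≡ 140^2 = 19600 ≡ 25
45 = 32 + 8 + 4 + 1, so H^45 ≡ 25·45·25·40 ≡ 90 (mod 145)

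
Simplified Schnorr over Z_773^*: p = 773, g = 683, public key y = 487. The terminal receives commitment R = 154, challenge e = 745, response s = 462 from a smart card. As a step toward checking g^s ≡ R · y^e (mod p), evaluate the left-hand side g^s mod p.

91

Squares mod 773: 683^1≡683, 683^2≡370, 683^4≡79, 683^8≡57, 683^16≡157, 683^32≡686, 683^64≡612, 683^128≡412, 683^256≡457
462 = 256 + 128 + 64 + 8 + 4 + 2, so 683^462 ≡ 457·412·612·57·79·370 ≡ 91 (mod 773)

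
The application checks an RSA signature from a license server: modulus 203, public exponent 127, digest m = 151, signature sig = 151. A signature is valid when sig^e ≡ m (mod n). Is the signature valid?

valid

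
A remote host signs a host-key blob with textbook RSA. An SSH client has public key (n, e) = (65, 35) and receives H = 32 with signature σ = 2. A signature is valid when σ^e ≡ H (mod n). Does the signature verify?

σ^2 ≡ 2^2 = 4
σ^4 ≡ 4^2 = 16
σ^8 ≡ 16^2 = 256 ≡ 61
σ^16 ≡ 61^2 = 3721 ≡ 16
σ^32 ≡ 16^2 = 256 ≡ 61
35 = 32 + 2 + 1, so σ^35 ≡ 61·4·2 ≡ 33 (mod 65)
33 ≠ 32, so verification fails.

does not verify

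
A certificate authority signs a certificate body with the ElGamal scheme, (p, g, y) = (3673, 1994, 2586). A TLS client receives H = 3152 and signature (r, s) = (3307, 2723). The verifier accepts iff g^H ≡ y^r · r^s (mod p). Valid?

Left side g^H mod p:
1994^3152 mod 3673 = 1828
Right side y^r · r^s mod p:
2586^3307 mod 3673 = 2317
3307^2723 mod 3673 = 143
2317·143 = 331331 ≡ 761 (mod 3673)
1828 ≠ 761, so verification fails.

no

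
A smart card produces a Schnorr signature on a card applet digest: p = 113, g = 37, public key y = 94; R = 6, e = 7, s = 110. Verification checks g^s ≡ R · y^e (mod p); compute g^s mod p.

87

37^110 mod 113 = 87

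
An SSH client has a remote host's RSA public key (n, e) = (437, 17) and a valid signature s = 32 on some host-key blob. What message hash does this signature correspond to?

3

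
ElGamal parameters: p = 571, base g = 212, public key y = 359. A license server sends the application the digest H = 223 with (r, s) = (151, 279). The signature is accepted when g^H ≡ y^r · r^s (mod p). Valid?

Left side g^H mod p:
212^2 = 44944 ≡ 406
212^4 ≡ 406^2 = 164836 ≡ 388
212^8 ≡ 388^2 = 150544 ≡ 371
212^16 ≡ 371^2 = 137641 ≡ 30
212^32 ≡ 30^2 = 900 ≡ 329
212^64 ≡ 329^2 = 108241 ≡ 322
212^128 ≡ 322^2 = 103684 ≡ 333
223 = 128 + 64 + 16 + 8 + 4 + 2 + 1, so 212^223 ≡ 333·322·30·371·388·406·212 ≡ 247 (mod 571)
Right side y^r · r^s mod p:
359^2 = 128881 ≡ 406
359^4 ≡ 406^2 = 164836 ≡ 388
359^8 ≡ 388^2 = 150544 ≡ 371
359^16 ≡ 371^2 = 137641 ≡ 30
359^32 ≡ 30^2 = 900 ≡ 329
359^64 ≡ 329^2 = 108241 ≡ 322
359^128 ≡ 322^2 = 103684 ≡ 333
151 = 128 + 16 + 4 + 2 + 1, so 359^151 ≡ 333·30·388·406·359 ≡ 504 (mod 571)
151^2 = 22801 ≡ 532
151^4 ≡ 532^2 = 283024 ≡ 379
151^8 ≡ 379^2 = 143641 ≡ 320
151^16 ≡ 320^2 = 102400 ≡ 191
151^32 ≡ 191^2 = 36481 ≡ 508
151^64 ≡ 508^2 = 258064 ≡ 543
151^128 ≡ 543^2 = 294849 ≡ 213
151^256 ≡ 213^2 = 45369 ≡ 260
279 = 256 + 16 + 4 + 2 + 1, so 151^279 ≡ 260·191·379·532·151 ≡ 448 (mod 571)
504·448 = 225792 ≡ 247 (mod 571)
247 ≡ 247 (mod 571), so the signature is genuine.

yes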